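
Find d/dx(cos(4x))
Chain rule: d/dx[cos(u)]=-sin(u)·u' where u=4x
u'=4

Answer: -4·sin(4x)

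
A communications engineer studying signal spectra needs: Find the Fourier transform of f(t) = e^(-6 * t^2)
The Fourier transform of a Gaussian e^(-a*t^2) is sqrt(pi/a)*e^(-omega^2/(4a)).
With a = 6: F(omega) = sqrt(pi/6)*e^(-omega^2/24)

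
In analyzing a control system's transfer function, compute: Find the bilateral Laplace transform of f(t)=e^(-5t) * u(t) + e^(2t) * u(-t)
For e^(-5t) * u(t): L=1/(s+5), Re(s) > -5
For e^(2t) * u(-t): L=-1/(s-2), Re(s) < 2
Combined: F(s)=1/(s+5)-1/(s-2), -5 < Re(s) < 2

Answer: 1/(s+5)-1/(s-2), ROC: -5 < Re(s) < 2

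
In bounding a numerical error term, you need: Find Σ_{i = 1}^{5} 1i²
= 1·n(n + 1)(2n + 1)/6 = 1·5·6·11/6 = 55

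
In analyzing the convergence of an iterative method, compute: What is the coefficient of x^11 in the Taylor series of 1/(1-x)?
1/(1-x)=Σ x^n for |x|<1
All coefficients are 1

Answer: 1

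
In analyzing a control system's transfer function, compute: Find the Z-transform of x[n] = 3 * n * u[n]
Z{n*u[n]} = z/(z-1)^2
By linearity: Z{3*n*u[n]} = 3z/(z-1)^2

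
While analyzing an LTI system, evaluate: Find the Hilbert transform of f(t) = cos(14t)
The Hilbert transform shifts each frequency component by -pi/2.
H{cos(wt)} = sin(wt)
With w = 14: H{cos(14t)} = sin(14t)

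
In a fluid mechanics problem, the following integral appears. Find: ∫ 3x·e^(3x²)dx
Let u = 3x², du = 6x dx
∫ (1/2)e^u du = e^u/2 + C

Answer: e^(3x²)/2 + C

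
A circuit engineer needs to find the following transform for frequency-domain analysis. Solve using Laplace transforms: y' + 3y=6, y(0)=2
Take L of both sides: sY(s)-2+3Y(s) = 6/s
Y(s)(s+3) = 6/s+2
Y(s) = 6/(s(s+3))+2/(s+3)
Partial fractions: 6/(s(s+3)) = 2/s - 2/(s+3)
So Y(s) = 2/s
Inverse transform (L^(-1){1/s} = 1, L^(-1){1/(s+3)} = e^(-3t)):

Answer: y(t) = 2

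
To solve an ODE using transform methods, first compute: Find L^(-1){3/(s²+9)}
L^(-1){w/(s²+w²)} = sin(wt)
Here w = 3

Answer: sin(3t)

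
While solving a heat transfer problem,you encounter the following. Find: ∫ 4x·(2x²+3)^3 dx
Let u=2x² + 3, du=4x dx
∫ u^3 du=u^4/4 + C

Answer: (2x² + 3)^4/4 + C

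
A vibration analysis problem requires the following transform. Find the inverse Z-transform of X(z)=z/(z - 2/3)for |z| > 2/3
Standard pair: z/(z-a) <-> a^n * u[n] for causal signals
With a=2/3: x[n]=(2/3)^n * u[n]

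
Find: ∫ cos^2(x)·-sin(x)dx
Let u = cos(x), du = -sin(x) dx
∫ u^2 du = u^3/3+C

Answer: cos^3(x)/3+C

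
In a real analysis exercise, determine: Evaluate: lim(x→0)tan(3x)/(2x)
tan(u) ≈ u for small u:
tan(3x)/(2x) ≈ 3x/(2x)=3/2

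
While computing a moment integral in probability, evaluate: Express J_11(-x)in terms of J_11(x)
For integer n: J_n(-x) = (-1)^n J_n(x)
With n = 11: J_11(-x) = (-1)^11 J_11(x) = -J_11(x)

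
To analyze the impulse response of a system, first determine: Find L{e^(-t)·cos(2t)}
First shifting: L{e^(at)f(t)} = F(s-a)
L{cos(2t)} = s/(s²+4)
Shift: (s+1)/((s+1)²+4)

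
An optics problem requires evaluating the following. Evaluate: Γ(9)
Γ(n)=(n-1)! for positive integers
Γ(9)=8!=40320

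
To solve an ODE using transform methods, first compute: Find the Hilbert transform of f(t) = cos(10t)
The Hilbert transform shifts each frequency component by -pi/2.
H{cos(wt)} = sin(wt)
With w = 10: H{cos(10t)} = sin(10t)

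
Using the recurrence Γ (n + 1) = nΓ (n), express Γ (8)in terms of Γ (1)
Γ(8) = 7Γ(7) = 7·6Γ(6) = ... = 7!·Γ(1) = 5040·Γ(1)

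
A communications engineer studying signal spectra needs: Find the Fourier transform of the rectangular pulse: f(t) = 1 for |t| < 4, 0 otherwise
F(omega)=integral from -4 to 4 of e^(-j*omega*t) dt
=2*sin(4*omega)/omega=8*sinc(4*omega/pi)

Answer: 2*sin(4*omega)/omega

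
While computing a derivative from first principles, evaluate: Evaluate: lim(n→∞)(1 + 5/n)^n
This is the definition of e^5: lim(1+5/n)^n = e^5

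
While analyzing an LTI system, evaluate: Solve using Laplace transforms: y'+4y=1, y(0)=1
Take L of both sides: sY(s) - 1 + 4Y(s) = 1/s
Y(s)(s + 4) = 1/s + 1
Y(s) = 1/(s(s + 4)) + 1/(s + 4)
Partial fractions: 1/(s(s + 4)) = (1/4)/s - (1/4)/(s + 4)
So Y(s) = (1/4)/s + (3/4)/(s + 4)
Inverse transform (L^(-1){1/s} = 1, L^(-1){1/(s + 4)} = e^(-4t)):

Answer: y(t) = 1/4 + (3/4)·e^(-4t)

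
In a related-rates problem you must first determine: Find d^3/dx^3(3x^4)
Apply power rule 3 times:
d^1: 12x^3
d^2: 36x^2
d^3: 72x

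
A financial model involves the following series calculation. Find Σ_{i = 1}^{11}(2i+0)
= 2·Σ i + 0·11 = 2·66 + 0 = 132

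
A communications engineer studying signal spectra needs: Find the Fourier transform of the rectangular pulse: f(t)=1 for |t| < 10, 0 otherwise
F(omega) = integral from -10 to 10 of e^(-j * omega * t) dt
= 2 * sin(10 * omega)/omega = 20 * sinc(10 * omega/pi)

Answer: 2 * sin(10 * omega)/omega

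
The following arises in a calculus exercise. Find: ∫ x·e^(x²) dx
Let u=x², du=2x dx
∫ (1/2)e^u du=e^u/2+C

Answer: e^(x²)/2+C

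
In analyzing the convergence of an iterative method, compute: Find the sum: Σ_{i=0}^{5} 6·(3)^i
Geometric series: S = a(1 - r^n)/(1 - r)
a = 6, r = 3, n = 6
S = 6(1 - 729)/-2 = 2184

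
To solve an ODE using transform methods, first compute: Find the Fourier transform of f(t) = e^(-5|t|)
Using the standard pair: F{e^(-a|t|)} = 2a/(a^2 + omega^2)
With a = 5: F(omega) = 10/(25 + omega^2)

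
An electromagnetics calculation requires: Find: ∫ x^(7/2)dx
Power rule: ∫ x^(7/2) dx = x^(9/2)/(9/2)+C

Answer: (2/9)·x^(9/2)+C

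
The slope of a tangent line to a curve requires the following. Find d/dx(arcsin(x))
d/dx[arcsin(u)]=u'/√(1-u²), u=x, u'=1

Answer: 1/√(1-x²)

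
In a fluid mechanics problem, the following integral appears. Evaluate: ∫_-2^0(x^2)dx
Step 1: Find antiderivative F(x) = (1/3)x^3
Step 2: F(0) - F(-2) = 0 - (-8/3) = 8/3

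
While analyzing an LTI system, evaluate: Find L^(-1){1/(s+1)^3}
L^(-1){1/(s-a)^n}=t^(n-1)·e^(at)/(n-1)!
Here a=-1, n=3: t^2·e^(-t)/2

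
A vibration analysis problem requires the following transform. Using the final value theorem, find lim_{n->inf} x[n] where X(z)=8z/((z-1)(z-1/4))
Final value theorem: lim x[n]=lim_{z->1} (z-1) * X(z)
(z-1) * X(z)=8z/(z-1/4)
As z->1: 8/(1-1/4)=8/(3/4)=32/3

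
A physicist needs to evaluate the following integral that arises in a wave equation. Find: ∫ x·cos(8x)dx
By parts: u=x, dv=cos(8x) dx
du=dx, v=sin(8x)/8
=x·sin(8x)/8 + cos(8x)/8² + C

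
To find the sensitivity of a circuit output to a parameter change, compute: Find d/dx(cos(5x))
Chain rule: d/dx[cos(u)] = -sin(u)·u' where u = 5x
u' = 5

Answer: -5·sin(5x)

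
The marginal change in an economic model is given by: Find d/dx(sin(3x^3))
Chain rule: d/dx[sin(u)] = cos(u)·u' where u = 3x^3
u' = 9x^2

Answer: 9x^2·cos(3x^3)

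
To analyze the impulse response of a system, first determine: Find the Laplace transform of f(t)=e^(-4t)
L{e^(at)}=1/(s-a)
L{e^(-4t)}=1/(s+4)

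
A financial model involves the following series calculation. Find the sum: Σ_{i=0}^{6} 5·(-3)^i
Geometric series: S=a(1 - r^n)/(1 - r)
a=5, r=-3, n=7
S=5(1 + 2187)/4=2735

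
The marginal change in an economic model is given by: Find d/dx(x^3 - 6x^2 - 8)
Power rule: d/dx(ax^n) = n·a·x^(n-1)
Term by term: 3·x^2 - 12·x

Answer: 3x^2 - 12x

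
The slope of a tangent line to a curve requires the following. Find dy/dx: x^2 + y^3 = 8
Differentiate: 2x+3y^2·(dy/dx) = 0
dy/dx = -2x/(3y^2)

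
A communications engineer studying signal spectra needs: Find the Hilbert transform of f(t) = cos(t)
The Hilbert transform shifts each frequency component by -pi/2.
H{cos(wt)} = sin(wt)
With w = 1: H{cos(t)} = sin(t)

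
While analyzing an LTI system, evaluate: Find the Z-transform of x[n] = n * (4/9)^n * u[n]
Using the property Z{n*a^n*u[n]} = az/(z-a)^2
With a = 4/9: X(z) = (4/9)z/(z - 4/9)^2, |z| > 4/9

Answer: (4/9)z/(z - 4/9)^2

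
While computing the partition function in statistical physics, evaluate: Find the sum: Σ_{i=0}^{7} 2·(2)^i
Geometric series: S=a(1 - r^n)/(1 - r)
a=2, r=2, n=8
S=2(1-256)/-1=510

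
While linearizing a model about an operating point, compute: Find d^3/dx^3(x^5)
Apply power rule 3 times:
d^1: 5x^4
d^2: 20x^3
d^3: 60x^2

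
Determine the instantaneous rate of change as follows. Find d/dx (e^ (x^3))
Chain rule: d/dx[e^u]=e^u · u' where u=x^3
u'=3x^2

Answer: 3x^2·e^(x^3)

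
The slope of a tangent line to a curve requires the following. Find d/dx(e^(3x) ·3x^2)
Product rule: (fg)'=f'g+fg'
f=e^(3x), f'=3·e^(3x)
g=3x^2, g'=6x

Answer: 9·e^(3x)·x^2+6·e^(3x)·x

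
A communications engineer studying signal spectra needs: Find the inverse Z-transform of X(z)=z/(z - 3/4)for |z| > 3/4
Standard pair: z/(z-a) <-> a^n*u[n] for causal signals
With a=3/4: x[n]=(3/4)^n*u[n]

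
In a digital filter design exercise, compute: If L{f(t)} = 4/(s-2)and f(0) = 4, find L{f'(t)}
L{f'(t)}=s·F(s) - f(0)=4s/(s-2) - 4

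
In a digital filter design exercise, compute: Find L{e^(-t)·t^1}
First shifting: L{e^(at)f(t)} = F(s-a)
L{t^1} = 1/s^2
Shift s → s+1: 1/(s+1)^2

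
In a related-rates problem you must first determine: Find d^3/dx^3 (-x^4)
Apply power rule 3 times:
d^1: -4x^3
d^2: -12x^2
d^3: -24x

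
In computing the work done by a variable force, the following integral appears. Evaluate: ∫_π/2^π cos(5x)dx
Antiderivative: sin(5x)/5
Evaluate at bounds: [sin(5·π)/5] - [sin(5·π/2)/5]
=((0) - (1))/5=-1/5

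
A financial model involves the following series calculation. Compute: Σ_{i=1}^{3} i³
Using formula: Σ i^3 = [n(n + 1)/2]² = [3·4/2]² = 36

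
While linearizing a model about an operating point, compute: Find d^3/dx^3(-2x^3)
Apply power rule 3 times:
d^1: -6x^2
d^2: -12x
d^3: -12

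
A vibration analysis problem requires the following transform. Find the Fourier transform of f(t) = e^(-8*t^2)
The Fourier transform of a Gaussian e^(-a * t^2) is sqrt(pi/a) * e^(-omega^2/(4a)).
With a=8: F(omega)=sqrt(pi/8) * e^(-omega^2/32)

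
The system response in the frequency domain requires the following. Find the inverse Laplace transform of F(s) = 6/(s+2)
L^(-1){6/(s-a)} = c·e^(at)
Here a = -2, c = 6

Answer: 6e^(-2t)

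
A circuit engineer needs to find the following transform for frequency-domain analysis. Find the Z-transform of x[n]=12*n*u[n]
Z{n * u[n]}=z/(z-1)^2
By linearity: Z{12 * n * u[n]}=12z/(z-1)^2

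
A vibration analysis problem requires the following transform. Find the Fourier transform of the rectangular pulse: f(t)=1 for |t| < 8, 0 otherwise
F(omega) = integral from -8 to 8 of e^(-j * omega * t) dt
= 2 * sin(8 * omega)/omega = 16 * sinc(8 * omega/pi)

Answer: 2 * sin(8 * omega)/omega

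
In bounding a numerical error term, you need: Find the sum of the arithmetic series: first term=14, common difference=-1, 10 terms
Last term: a_n = 14 + (10 - 1)·-1 = 5
Sum = n(a_1 + a_n)/2 = 10(14 + 5)/2 = 95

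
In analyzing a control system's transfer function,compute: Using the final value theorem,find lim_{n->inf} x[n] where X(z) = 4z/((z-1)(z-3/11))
Final value theorem: lim x[n]=lim_{z->1} (z-1)*X(z)
(z-1)*X(z)=4z/(z-3/11)
As z->1: 4/(1-3/11)=4/(8/11)=11/2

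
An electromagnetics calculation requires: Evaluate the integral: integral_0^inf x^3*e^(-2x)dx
This is a Gamma integral. Substitute u = 2x (du = 2 dx):
integral_0^inf x^3*e^(-2x) dx = (1/2^4) integral_0^inf u^3*e^(-u) du
= Gamma(4)/2^4 = 3!/2^4 = 6/16

Answer: 3/8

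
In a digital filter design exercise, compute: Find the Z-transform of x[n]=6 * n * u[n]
Z{n * u[n]} = z/(z-1)^2
By linearity: Z{6 * n * u[n]} = 6z/(z-1)^2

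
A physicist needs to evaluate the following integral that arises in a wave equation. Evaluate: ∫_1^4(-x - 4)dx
Step 1: Find antiderivative F(x) = (-1/2)x^2-4x
Step 2: F(4) - F(1) = -24 - (-9/2) = -39/2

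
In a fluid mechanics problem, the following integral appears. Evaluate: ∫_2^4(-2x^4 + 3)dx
Step 1: Find antiderivative F(x) = (-2/5)x^5 + 3x
Step 2: F(4) - F(2) = -1988/5 - (-34/5) = -1954/5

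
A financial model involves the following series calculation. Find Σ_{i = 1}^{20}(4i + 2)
=4·Σ i+2·20=4·210+40=880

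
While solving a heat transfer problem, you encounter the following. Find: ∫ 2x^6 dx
Using power rule: ∫ 2x^6 dx = 2/7 x^7+C = (2/7)x^7+C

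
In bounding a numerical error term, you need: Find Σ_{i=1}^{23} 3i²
=3·n(n+1)(2n+1)/6=3·23·24·47/6=12972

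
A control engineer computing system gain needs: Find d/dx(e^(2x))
Chain rule: d/dx[e^u]=e^u · u' where u=2x
u'=2

Answer: 2·e^(2x)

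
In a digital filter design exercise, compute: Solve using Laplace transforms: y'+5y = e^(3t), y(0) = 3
Take L: sY - 3+5Y = 1/(s-3)
Y(s+5) = 1/(s-3)+3
Y = 1/((s-3)(s+5))+3/(s+5)
Partial fractions: 1/((s-3)(s+5)) = (1/8)/(s-3) - (1/8)/(s+5)
So Y = (1/8)/(s-3)+(23/8)/(s+5)
Inverse Laplace transform (L^(-1){1/(s-3)} = e^(3t), L^(-1){1/(s+5)} = e^(-5t)):

Answer: y(t) = (1/8)·e^(3t)+(23/8)·e^(-5t)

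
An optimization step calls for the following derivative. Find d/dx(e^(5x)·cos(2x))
Product rule: (fg)' = f'g + fg'
f = e^(5x), f' = 5·e^(5x)
g = cos(2x), g' = -2·sin(2x)

Answer: 5·e^(5x)·cos(2x) - 2·e^(5x)·sin(2x)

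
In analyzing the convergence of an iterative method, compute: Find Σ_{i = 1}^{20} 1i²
= 1·n(n+1)(2n+1)/6 = 1·20·21·41/6 = 2870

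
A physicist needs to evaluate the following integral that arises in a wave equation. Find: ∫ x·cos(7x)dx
By parts: u=x, dv=cos(7x) dx
du=dx, v=sin(7x)/7
=x·sin(7x)/7 + cos(7x)/7² + C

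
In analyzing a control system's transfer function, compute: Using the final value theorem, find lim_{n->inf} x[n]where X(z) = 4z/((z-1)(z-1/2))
Final value theorem: lim x[n]=lim_{z->1} (z-1) * X(z)
(z-1) * X(z)=4z/(z-1/2)
As z->1: 4/(1-1/2)=4/(1/2)=8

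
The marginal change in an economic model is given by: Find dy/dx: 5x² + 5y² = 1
Differentiate: 10x+10y·(dy/dx)=0
dy/dx=-10x/(10y)=-1·(x/y)

Answer: dy/dx=-1·(x/y)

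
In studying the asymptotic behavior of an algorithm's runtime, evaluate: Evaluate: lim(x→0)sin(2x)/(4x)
L'Hôpital (0/0): lim 2cos(2x)/4=2/4

Answer: 1/2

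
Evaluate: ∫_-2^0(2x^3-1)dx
Step 1: Find antiderivative F(x) = (1/2)x^4 - x
Step 2: F(0) - F(-2) = 0 - (10) = -10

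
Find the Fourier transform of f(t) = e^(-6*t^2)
The Fourier transform of a Gaussian e^(-a*t^2) is sqrt(pi/a)*e^(-omega^2/(4a)).
With a=6: F(omega)=sqrt(pi/6)*e^(-omega^2/24)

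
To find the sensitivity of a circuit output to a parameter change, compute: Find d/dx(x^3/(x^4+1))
Quotient rule: (f/g)' = (f'g - fg')/g²
f = x^3, f' = 3x^2
g = x^4+1, g' = 4x^3

Answer: (3x^2·(x^4+1)-4x^6)/(x^4+1)²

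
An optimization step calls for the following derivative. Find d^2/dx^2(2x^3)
Apply power rule 2 times:
d^1: 6x^2
d^2: 12x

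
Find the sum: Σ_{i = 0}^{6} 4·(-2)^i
Geometric series: S=a(1 - r^n)/(1 - r)
a=4, r=-2, n=7
S=4(1+128)/3=172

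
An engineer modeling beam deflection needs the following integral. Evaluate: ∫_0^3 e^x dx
Antiderivative: e^x
Evaluate: (e^3-1)

Answer: e^3-1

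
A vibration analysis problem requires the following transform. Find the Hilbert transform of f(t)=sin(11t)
The Hilbert transform shifts each frequency component by -pi/2.
H{sin(wt)} = -cos(wt)
With w = 11: H{sin(11t)} = -cos(11t)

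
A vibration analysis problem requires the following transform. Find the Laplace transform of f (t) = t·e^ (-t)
L{t·e^(at)} = 1/(s-a)²
L{t·e^(-t)} = 1/(s+1)²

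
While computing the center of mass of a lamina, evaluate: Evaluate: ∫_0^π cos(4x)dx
Antiderivative: sin(4x)/4
Evaluate at bounds: [sin(4·π)/4] - [sin(4·0)/4]
= ((0) - (0))/4 = 0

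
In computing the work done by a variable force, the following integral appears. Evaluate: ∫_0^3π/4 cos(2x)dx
Antiderivative: sin(2x)/2
Evaluate at bounds: [sin(2·3π/4)/2] - [sin(2·0)/2]
= ((-1) - (0))/2 = -1/2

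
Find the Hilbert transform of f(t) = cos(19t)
The Hilbert transform shifts each frequency component by -pi/2.
H{cos(wt)}=sin(wt)
With w=19: H{cos(19t)}=sin(19t)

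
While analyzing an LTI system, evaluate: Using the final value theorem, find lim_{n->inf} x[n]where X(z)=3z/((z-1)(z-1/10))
Final value theorem: lim x[n]=lim_{z->1} (z-1) * X(z)
(z-1) * X(z)=3z/(z-1/10)
As z->1: 3/(1 - 1/10)=3/(9/10)=10/3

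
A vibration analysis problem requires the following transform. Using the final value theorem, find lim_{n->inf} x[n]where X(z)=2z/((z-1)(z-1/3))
Final value theorem: lim x[n] = lim_{z->1} (z-1)*X(z)
(z-1)*X(z) = 2z/(z-1/3)
As z->1: 2/(1-1/3) = 2/(2/3) = 3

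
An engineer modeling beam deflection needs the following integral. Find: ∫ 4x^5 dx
Using power rule: ∫ 4x^5 dx=4/6 x^6 + C=(2/3)x^6 + C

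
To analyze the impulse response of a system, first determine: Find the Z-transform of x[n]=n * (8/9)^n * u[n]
Using the property Z{n*a^n*u[n]} = az/(z-a)^2
With a = 8/9: X(z) = (8/9)z/(z - 8/9)^2, |z| > 8/9

Answer: (8/9)z/(z - 8/9)^2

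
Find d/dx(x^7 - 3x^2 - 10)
Power rule: d/dx(ax^n) = n·a·x^(n-1)
Term by term: 7·x^6-6·x

Answer: 7x^6-6x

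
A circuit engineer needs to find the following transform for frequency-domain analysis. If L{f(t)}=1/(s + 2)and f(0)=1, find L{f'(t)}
L{f'(t)} = s·F(s) - f(0) = s/(s+2)-1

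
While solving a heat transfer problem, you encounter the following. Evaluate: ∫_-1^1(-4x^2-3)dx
Step 1: Find antiderivative F(x) = (-4/3)x^3-3x
Step 2: F(1) - F(-1) = -13/3 - (13/3) = -26/3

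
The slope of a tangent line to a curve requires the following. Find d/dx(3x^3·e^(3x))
Product rule: (fg)' = f'g+fg'
f = 3x^3, f' = 9x^2
g = e^(3x), g' = 3·e^(3x)

Answer: 9x^2·e^(3x)+9x^3·e^(3x)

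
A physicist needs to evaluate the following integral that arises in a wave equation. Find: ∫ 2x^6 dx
Using power rule: ∫ 2x^6 dx=2/7 x^7 + C=(2/7)x^7 + C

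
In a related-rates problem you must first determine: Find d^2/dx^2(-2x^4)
Apply power rule 2 times:
d^1: -8x^3
d^2: -24x^2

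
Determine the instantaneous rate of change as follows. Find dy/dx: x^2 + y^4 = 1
Differentiate: 2x+4y^3·(dy/dx) = 0
dy/dx = -2x/(4y^3)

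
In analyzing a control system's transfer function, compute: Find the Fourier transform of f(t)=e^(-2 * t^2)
The Fourier transform of a Gaussian e^(-a * t^2) is sqrt(pi/a) * e^(-omega^2/(4a)).
With a = 2: F(omega) = sqrt(pi/2) * e^(-omega^2/8)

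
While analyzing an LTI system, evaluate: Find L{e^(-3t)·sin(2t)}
First shifting: L{e^(at)f(t)}=F(s-a)
L{sin(2t)}=2/(s² + 4)
Shift: 2/((s + 3)² + 4)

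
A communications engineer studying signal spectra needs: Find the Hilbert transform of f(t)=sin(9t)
The Hilbert transform shifts each frequency component by -pi/2.
H{sin(wt)} = -cos(wt)
With w = 9: H{sin(9t)} = -cos(9t)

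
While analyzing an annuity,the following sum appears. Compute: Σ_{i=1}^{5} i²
Using formula: Σ i^2=n(n+1)(2n+1)/6=5·6·11/6=55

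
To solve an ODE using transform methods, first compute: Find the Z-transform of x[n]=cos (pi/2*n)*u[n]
Z{cos(w0 * n) * u[n]}=z(z - cos(w0))/(z^2-2z * cos(w0)+1)
With w0=pi/2: X(z)=z(z - cos(pi/2))/(z^2-2z * cos(pi/2)+1)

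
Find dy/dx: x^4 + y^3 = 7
Differentiate: 4x^3+3y^2·(dy/dx)=0
dy/dx=-4x^3/(3y^2)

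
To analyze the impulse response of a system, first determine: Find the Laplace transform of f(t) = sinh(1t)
L{sinh(at)}=a/(s²-a²)
L{sinh(1t)}=1/(s²-1)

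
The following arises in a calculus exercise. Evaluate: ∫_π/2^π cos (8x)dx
Antiderivative: sin(8x)/8
Evaluate at bounds: [sin(8·π)/8] - [sin(8·π/2)/8]
=((0) - (0))/8=0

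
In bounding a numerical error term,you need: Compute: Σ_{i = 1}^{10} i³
Using formula: Σ i^3 = [n(n+1)/2]² = [10·11/2]² = 3025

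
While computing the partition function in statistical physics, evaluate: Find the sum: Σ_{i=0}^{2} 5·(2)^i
Geometric series: S=a(1 - r^n)/(1 - r)
a=5, r=2, n=3
S=5(1-8)/-1=35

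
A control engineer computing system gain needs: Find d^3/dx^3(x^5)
Apply power rule 3 times:
d^1: 5x^4
d^2: 20x^3
d^3: 60x^2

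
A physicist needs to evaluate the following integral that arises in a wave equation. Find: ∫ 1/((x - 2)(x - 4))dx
Partial fractions: 1/((x-2)(x-4))=A/(x-2) + B/(x-4)
A=-1/2, B=1/2
∫ [-1/2· 1/(x-2) + 1/2· 1/(x-4)] dx
=(1/2)[ln|x-4| - ln|x-2|] + C

Answer: (1/2)·ln|(x-4)/(x-2)| + C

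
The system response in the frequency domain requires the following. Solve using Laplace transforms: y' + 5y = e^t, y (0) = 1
Take L: sY - 1+5Y=1/(s-1)
Y(s+5)=1/(s-1)+1
Y=1/((s-1)(s+5))+1/(s+5)
Partial fractions: 1/((s-1)(s+5))=(1/6)/(s-1) - (1/6)/(s+5)
So Y=(1/6)/(s-1)+(5/6)/(s+5)
Inverse Laplace transform (L^(-1){1/(s-1)}=e^t, L^(-1){1/(s+5)}=e^(-5t)):

Answer: y(t)=(1/6)·e^t+(5/6)·e^(-5t)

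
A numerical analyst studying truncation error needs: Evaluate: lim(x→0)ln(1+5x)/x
L'Hôpital (0/0): lim 5/(1 + 5x) / 1 = 5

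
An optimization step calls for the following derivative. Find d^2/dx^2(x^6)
Apply power rule 2 times:
d^1: 6x^5
d^2: 30x^4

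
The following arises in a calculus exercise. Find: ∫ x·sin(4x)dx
By parts: u=x, dv=sin(4x) dx
du=dx, v=-cos(4x)/4
=-x·cos(4x)/4 + sin(4x)/4² + C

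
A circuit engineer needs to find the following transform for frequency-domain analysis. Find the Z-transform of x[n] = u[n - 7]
Using the time-shift property: Z{u[n-7]}=z^(-7) * z/(z-1)
=z^(-6)/(z-1)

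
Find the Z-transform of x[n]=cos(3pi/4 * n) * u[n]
Z{cos(w0 * n) * u[n]}=z(z - cos(w0))/(z^2 - 2z * cos(w0) + 1)
With w0=3pi/4: X(z)=z(z - cos(3pi/4))/(z^2 - 2z * cos(3pi/4) + 1)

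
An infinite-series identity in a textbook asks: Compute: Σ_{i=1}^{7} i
Using formula: Σ i^1=n(n + 1)/2=7·8/2=28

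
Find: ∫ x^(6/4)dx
Power rule: ∫ x^(3/2) dx = x^(5/2)/(5/2) + C

Answer: (2/5)·x^(5/2) + C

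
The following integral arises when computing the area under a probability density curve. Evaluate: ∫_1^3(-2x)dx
Step 1: Find antiderivative F(x) = -x^2
Step 2: F(3) - F(1) = -9 - (-1) = -8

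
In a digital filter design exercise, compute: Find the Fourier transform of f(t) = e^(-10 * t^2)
The Fourier transform of a Gaussian e^(-a*t^2) is sqrt(pi/a)*e^(-omega^2/(4a)).
With a=10: F(omega)=sqrt(pi/10)*e^(-omega^2/40)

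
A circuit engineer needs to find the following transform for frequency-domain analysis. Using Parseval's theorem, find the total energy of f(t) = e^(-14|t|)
Parseval's theorem: E=integral |f(t)|^2 dt=(1/2pi) integral |F(omega)|^2 domega
E=integral_{-inf}^{inf} e^(-28|t|) dt=2 * integral_0^inf e^(-28t) dt=2/(2 * 14)=1/14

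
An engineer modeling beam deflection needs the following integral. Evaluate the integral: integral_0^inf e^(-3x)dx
integral_0^inf e^(-3x) dx=[-1/3*e^(-3x)]_0^inf
=0 - (-1/3)=1/3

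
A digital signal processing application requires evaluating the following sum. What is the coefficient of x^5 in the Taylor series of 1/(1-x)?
1/(1-x)=Σ x^n for |x|<1
All coefficients are 1

Answer: 1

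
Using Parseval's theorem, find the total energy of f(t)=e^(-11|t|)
Parseval's theorem: E = integral |f(t)|^2 dt = (1/2pi) integral |F(omega)|^2 domega
E = integral_{-inf}^{inf} e^(-22|t|) dt = 2 * integral_0^inf e^(-22t) dt = 2/(2 * 11) = 1/11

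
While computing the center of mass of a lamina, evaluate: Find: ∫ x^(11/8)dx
Power rule: ∫ x^(11/8) dx=x^(19/8)/(19/8) + C

Answer: (8/19)·x^(19/8) + C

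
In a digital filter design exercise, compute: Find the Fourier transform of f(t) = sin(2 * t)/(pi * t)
sin(W * t)/(pi * t)=(W/pi) * sinc(W * t/pi) is the impulse response of the ideal low-pass filter with cutoff W (here W=2).
Its Fourier transform is a rectangular function:
F(omega)=1 for |omega| < 2, 0 otherwise

Answer: rect(omega/4) [i.e., 1 for |omega| < 2, 0 otherwise]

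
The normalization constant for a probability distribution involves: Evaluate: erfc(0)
erfc(x)=1 - erf(x); erfc(0)=1 - erf(0)=1-0=1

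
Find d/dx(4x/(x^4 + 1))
Quotient rule: (f/g)'=(f'g - fg')/g²
f=4x, f'=4
g=x^4+1, g'=4x^3

Answer: (4·(x^4+1)-16x^4)/(x^4+1)²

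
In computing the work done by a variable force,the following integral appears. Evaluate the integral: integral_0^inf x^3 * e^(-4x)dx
This is a Gamma integral. Substitute u=4x (du=4 dx):
integral_0^inf x^3 * e^(-4x) dx=(1/4^4) integral_0^inf u^3 * e^(-u) du
=Gamma(4)/4^4=3!/4^4=6/256

Answer: 3/128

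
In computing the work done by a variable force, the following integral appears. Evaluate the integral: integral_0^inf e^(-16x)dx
integral_0^inf e^(-16x) dx=[-1/16*e^(-16x)]_0^inf
=0 - (-1/16)=1/16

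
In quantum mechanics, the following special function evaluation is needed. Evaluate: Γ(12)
Γ(n)=(n-1)! for positive integers
Γ(12)=11!=39916800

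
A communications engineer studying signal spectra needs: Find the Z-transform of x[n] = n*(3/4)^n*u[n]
Using the property Z{n*a^n*u[n]}=az/(z-a)^2
With a=3/4: X(z)=(3/4)z/(z - 3/4)^2, |z| > 3/4

Answer: (3/4)z/(z - 3/4)^2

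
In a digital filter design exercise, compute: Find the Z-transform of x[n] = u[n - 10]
Using the time-shift property: Z{u[n-10]}=z^(-10)*z/(z-1)
=z^(-9)/(z-1)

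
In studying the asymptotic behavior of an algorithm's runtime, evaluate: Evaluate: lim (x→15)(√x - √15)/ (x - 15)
Multiply by conjugate (√x+√15)/(√x+√15):
= (x - 15)/((x - 15)(√x+√15)) = 1/(√x+√15)
As x → 15: 1/(2√15)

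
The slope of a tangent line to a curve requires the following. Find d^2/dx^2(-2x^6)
Apply power rule 2 times:
d^1: -12x^5
d^2: -60x^4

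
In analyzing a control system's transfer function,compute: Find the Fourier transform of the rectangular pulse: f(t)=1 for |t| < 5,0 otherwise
F(omega)=integral from -5 to 5 of e^(-j*omega*t) dt
=2*sin(5*omega)/omega=10*sinc(5*omega/pi)

Answer: 2*sin(5*omega)/omega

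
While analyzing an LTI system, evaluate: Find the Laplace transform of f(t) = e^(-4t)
L{e^(at)}=1/(s-a)
L{e^(-4t)}=1/(s+4)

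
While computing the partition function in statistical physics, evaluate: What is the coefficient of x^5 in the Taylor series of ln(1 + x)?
ln(1+x) = Σ (-1)^(n+1) x^n/n
Coefficient of x^5 = (-1)^6/5 = 1/5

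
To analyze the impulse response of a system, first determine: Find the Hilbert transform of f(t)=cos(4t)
The Hilbert transform shifts each frequency component by -pi/2.
H{cos(wt)}=sin(wt)
With w=4: H{cos(4t)}=sin(4t)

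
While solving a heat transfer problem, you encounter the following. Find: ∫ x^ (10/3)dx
Power rule: ∫ x^(10/3) dx=x^(13/3)/(13/3) + C

Answer: (3/13)·x^(13/3) + C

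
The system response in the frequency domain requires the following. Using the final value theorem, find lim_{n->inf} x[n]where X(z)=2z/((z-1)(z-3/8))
Final value theorem: lim x[n]=lim_{z->1} (z-1)*X(z)
(z-1)*X(z)=2z/(z-3/8)
As z->1: 2/(1 - 3/8)=2/(5/8)=16/5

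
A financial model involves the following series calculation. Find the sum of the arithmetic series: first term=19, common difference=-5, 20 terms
Last term: a_n=19 + (20 - 1)·-5=-76
Sum=n(a_1 + a_n)/2=20(19 + (-76))/2=-570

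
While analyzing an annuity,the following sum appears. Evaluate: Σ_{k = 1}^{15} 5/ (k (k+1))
Partial fractions: 5/(k(k+1)) = 5/k - 5/(k+1)
Telescoping sum: 5(1-1/16) = 5·15/16

Answer: 75/16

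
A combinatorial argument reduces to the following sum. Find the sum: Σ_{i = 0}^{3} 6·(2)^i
Geometric series: S = a(1 - r^n)/(1 - r)
a = 6, r = 2, n = 4
S = 6(1-16)/-1 = 90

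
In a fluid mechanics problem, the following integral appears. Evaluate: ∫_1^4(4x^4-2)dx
Step 1: Find antiderivative F(x)=(4/5)x^5-2x
Step 2: F(4) - F(1)=4056/5 - (-6/5)=4062/5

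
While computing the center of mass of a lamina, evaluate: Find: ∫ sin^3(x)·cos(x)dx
Let u = sin(x), du = cos(x) dx
∫ u^3 du = u^4/4+C

Answer: sin^4(x)/4+C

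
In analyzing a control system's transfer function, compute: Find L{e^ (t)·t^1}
First shifting: L{e^(at)f(t)}=F(s-a)
L{t^1}=1/s^2
Shift s → s-1: 1/(s-1)^2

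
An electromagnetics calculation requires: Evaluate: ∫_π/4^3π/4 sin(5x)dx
Antiderivative: -cos(5x)/5
Evaluate at bounds: [-cos(5·3π/4)/5] - [-cos(5·π/4)/5]
= (-(√2/2) + (-√2/2))/5 = -√2/5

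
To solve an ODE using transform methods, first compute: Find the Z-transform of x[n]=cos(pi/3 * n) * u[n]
Z{cos(w0*n)*u[n]}=z(z - cos(w0))/(z^2-2z*cos(w0)+1)
With w0=pi/3: X(z)=z(z - cos(pi/3))/(z^2-2z*cos(pi/3)+1)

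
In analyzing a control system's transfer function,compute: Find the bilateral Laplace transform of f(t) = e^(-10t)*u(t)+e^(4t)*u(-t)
For e^(-10t) * u(t): L=1/(s + 10), Re(s) > -10
For e^(4t) * u(-t): L=-1/(s-4), Re(s) < 4
Combined: F(s)=1/(s + 10) - 1/(s-4), -10 < Re(s) < 4

Answer: 1/(s + 10) - 1/(s-4), ROC: -10 < Re(s) < 4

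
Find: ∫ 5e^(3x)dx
Since d/dx[e^(3x)] = 3e^(3x), we get 5/3 e^(3x)+C

Answer: (5/3)e^(3x)+C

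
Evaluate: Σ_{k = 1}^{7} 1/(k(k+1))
Partial fractions: 1/(k(k + 1)) = 1/k - 1/(k + 1)
Telescoping sum: 1(1 - 1/8) = 1·7/8

Answer: 7/8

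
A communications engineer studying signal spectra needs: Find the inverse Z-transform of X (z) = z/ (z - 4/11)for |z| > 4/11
Standard pair: z/(z-a) <-> a^n*u[n] for causal signals
With a=4/11: x[n]=(4/11)^n*u[n]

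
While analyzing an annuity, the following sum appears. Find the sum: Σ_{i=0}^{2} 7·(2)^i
Geometric series: S = a(1 - r^n)/(1 - r)
a = 7, r = 2, n = 3
S = 7(1 - 8)/-1 = 49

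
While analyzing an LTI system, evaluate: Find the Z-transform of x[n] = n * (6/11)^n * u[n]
Using the property Z{n*a^n*u[n]} = az/(z-a)^2
With a = 6/11: X(z) = (6/11)z/(z - 6/11)^2, |z| > 6/11

Answer: (6/11)z/(z - 6/11)^2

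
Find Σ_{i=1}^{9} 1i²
=1·n(n + 1)(2n + 1)/6=1·9·10·19/6=285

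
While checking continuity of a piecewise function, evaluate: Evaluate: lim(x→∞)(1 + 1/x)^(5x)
Rewrite as [(1 + 1/x)^x]^5.
lim(1 + 1/x)^x=e^1, so limit=(e^1)^5=e^5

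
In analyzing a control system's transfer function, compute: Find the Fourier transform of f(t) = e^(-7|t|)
Using the standard pair: F{e^(-a|t|)}=2a/(a^2+omega^2)
With a=7: F(omega)=14/(49+omega^2)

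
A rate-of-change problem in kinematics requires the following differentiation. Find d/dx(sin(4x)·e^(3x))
Product rule: (fg)'=f'g + fg'
f=sin(4x), f'=4·cos(4x)
g=e^(3x), g'=3·e^(3x)

Answer: 4·cos(4x)·e^(3x) + 3·sin(4x)·e^(3x)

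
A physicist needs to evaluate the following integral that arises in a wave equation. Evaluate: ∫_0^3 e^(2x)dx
Antiderivative: (1/2)e^(2x)
Evaluate: (1/2)(e^6 - 1)

Answer: (e^6 - 1)/2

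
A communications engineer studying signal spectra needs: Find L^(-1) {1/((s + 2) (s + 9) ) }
Partial fractions: 1/((s+2)(s+9)) = A/(s+2)+B/(s+9)
Cover-up: A = 1/(s+9)|_{s = -2} = 1/7; B = 1/(s+2)|_{s = -9} = -1/7
L^(-1) = (1/7)e^(-2t) - (1/7)e^(-9t)

Answer: (1/7)(e^(-2t) - e^(-9t))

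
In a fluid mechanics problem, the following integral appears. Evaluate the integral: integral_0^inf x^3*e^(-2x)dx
This is a Gamma integral. Substitute u = 2x (du = 2 dx):
integral_0^inf x^3*e^(-2x) dx = (1/2^4) integral_0^inf u^3*e^(-u) du
= Gamma(4)/2^4 = 3!/2^4 = 6/16

Answer: 3/8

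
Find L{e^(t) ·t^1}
First shifting: L{e^(at)f(t)} = F(s-a)
L{t^1} = 1/s^2
Shift s → s-1: 1/(s-1)^2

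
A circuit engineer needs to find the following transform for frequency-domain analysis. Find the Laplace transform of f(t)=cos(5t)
L{cos(wt)} = s/(s²+w²)
L{cos(5t)} = s/(s²+25)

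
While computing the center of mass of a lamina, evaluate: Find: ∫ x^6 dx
Using power rule: ∫ x^6 dx=1/7 x^7 + C=(1/7)x^7 + C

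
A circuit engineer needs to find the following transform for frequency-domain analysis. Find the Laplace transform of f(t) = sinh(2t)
L{sinh(at)} = a/(s²-a²)
L{sinh(2t)} = 2/(s²-4)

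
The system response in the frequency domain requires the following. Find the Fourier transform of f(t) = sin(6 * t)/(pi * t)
sin(W * t)/(pi * t)=(W/pi) * sinc(W * t/pi) is the impulse response of the ideal low-pass filter with cutoff W (here W=6).
Its Fourier transform is a rectangular function:
F(omega)=1 for |omega| < 6, 0 otherwise

Answer: rect(omega/12) [i.e., 1 for |omega| < 6, 0 otherwise]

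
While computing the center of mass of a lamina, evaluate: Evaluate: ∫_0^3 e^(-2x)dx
Antiderivative: (1/(-2))e^(-2x)
Evaluate: (1/(-2))(e^-6-1)

Answer: (e^-6-1)/(-2)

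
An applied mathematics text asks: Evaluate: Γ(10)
Γ(n)=(n-1)! for positive integers
Γ(10)=9!=362880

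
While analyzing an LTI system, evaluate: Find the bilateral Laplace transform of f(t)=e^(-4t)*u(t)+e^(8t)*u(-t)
For e^(-4t) * u(t): L = 1/(s + 4), Re(s) > -4
For e^(8t) * u(-t): L = -1/(s-8), Re(s) < 8
Combined: F(s) = 1/(s + 4) - 1/(s-8), -4 < Re(s) < 8

Answer: 1/(s + 4) - 1/(s-8), ROC: -4 < Re(s) < 8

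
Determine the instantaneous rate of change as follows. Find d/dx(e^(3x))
Chain rule: d/dx[e^u] = e^u · u' where u = 3x
u' = 3

Answer: 3·e^(3x)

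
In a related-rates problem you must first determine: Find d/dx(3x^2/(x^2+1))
Quotient rule: (f/g)' = (f'g - fg')/g²
f = 3x^2, f' = 6x
g = x^2 + 1, g' = 2x

Answer: (6x·(x^2 + 1) - 6x^3)/(x^2 + 1)²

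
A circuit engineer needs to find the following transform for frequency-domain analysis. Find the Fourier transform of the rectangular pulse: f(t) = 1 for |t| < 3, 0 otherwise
F(omega)=integral from -3 to 3 of e^(-j*omega*t) dt
=2*sin(3*omega)/omega=6*sinc(3*omega/pi)

Answer: 2*sin(3*omega)/omega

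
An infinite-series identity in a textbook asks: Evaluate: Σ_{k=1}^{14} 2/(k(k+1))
Partial fractions: 2/(k(k + 1)) = 2/k - 2/(k + 1)
Telescoping sum: 2(1 - 1/15) = 2·14/15

Answer: 28/15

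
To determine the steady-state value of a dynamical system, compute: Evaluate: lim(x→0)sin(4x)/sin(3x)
sin(u) ≈ u for small u:
sin(4x)/sin(3x) ≈ 4x/(3x)=4/3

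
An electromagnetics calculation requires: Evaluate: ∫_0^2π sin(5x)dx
Antiderivative: -cos(5x)/5
Evaluate at bounds: [-cos(5·2π)/5] - [-cos(5·0)/5]
= (-(1) + (1))/5 = 0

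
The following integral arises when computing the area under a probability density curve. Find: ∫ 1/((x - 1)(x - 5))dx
Partial fractions: 1/((x-1)(x-5)) = A/(x-1) + B/(x-5)
A = -1/4, B = 1/4
∫ [-1/4· 1/(x-1) + 1/4· 1/(x-5)] dx
= (1/4)[ln|x-5| - ln|x-1|] + C

Answer: (1/4)·ln|(x-5)/(x-1)| + C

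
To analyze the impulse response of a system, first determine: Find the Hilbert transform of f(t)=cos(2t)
The Hilbert transform shifts each frequency component by -pi/2.
H{cos(wt)} = sin(wt)
With w = 2: H{cos(2t)} = sin(2t)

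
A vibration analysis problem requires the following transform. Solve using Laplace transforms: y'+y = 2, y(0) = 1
Take L of both sides: sY(s) - 1 + Y(s) = 2/s
Y(s)(s + 1) = 2/s + 1
Y(s) = 2/(s(s + 1)) + 1/(s + 1)
Partial fractions: 2/(s(s + 1)) = 2/s - 2/(s + 1)
So Y(s) = 2/s - 1/(s + 1)
Inverse transform (L^(-1){1/s} = 1, L^(-1){1/(s + 1)} = e^(-t)):

Answer: y(t) = 2 - e^(-t)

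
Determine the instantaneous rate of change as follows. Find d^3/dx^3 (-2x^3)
Apply power rule 3 times:
d^1: -6x^2
d^2: -12x
d^3: -12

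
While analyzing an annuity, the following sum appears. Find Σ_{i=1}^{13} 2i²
= 2·n(n+1)(2n+1)/6 = 2·13·14·27/6 = 1638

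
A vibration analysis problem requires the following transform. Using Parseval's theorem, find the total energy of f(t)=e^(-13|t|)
Parseval's theorem: E=integral |f(t)|^2 dt=(1/2pi) integral |F(omega)|^2 domega
E=integral_{-inf}^{inf} e^(-26|t|) dt=2 * integral_0^inf e^(-26t) dt=2/(2 * 13)=1/13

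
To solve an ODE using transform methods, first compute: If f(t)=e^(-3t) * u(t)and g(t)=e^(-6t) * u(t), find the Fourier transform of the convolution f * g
By the convolution theorem: F{f * g}=F(omega) * G(omega)
F(omega)=1/(3+j * omega), G(omega)=1/(6+j * omega)
F{f * g}=1/((3+j * omega)(6+j * omega))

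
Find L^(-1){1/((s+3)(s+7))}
Partial fractions: 1/((s+3)(s+7))=A/(s+3)+B/(s+7)
Cover-up: A=1/(s+7)|_{s=-3}=1/4; B=1/(s+3)|_{s=-7}=-1/4
L^(-1)=(1/4)e^(-3t) - (1/4)e^(-7t)

Answer: (1/4)(e^(-3t) - e^(-7t))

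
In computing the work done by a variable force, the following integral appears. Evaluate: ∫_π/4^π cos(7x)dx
Antiderivative: sin(7x)/7
Evaluate at bounds: [sin(7·π)/7] - [sin(7·π/4)/7]
=((0) - (-√2/2))/7=√2/14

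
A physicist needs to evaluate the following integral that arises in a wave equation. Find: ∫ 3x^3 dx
Using power rule: ∫ 3x^3 dx=3/4 x^4 + C=(3/4)x^4 + C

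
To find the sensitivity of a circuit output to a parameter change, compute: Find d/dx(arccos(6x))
d/dx[arccos(u)]=-u'/√(1-u²), u=6x, u'=6

Answer: -6/√(1-36x²)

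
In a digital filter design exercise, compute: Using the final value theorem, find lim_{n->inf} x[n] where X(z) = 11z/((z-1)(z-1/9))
Final value theorem: lim x[n] = lim_{z->1} (z-1) * X(z)
(z-1) * X(z) = 11z/(z-1/9)
As z->1: 11/(1 - 1/9) = 11/(8/9) = 99/8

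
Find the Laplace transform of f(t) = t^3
L{t^n}=n!/s^(n + 1)
L{t^3}=3!/s^4=6/s^4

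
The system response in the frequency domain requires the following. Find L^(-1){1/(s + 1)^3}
L^(-1){1/(s-a)^n} = t^(n-1)·e^(at)/(n-1)!
Here a = -1, n = 3: t^2·e^(-t)/2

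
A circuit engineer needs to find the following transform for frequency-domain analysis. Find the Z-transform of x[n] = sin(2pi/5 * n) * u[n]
Z{sin(w0*n)*u[n]}=z*sin(w0)/(z^2-2z*cos(w0)+1)
With w0=2pi/5: X(z)=z*sin(2pi/5)/(z^2-2z*cos(2pi/5)+1)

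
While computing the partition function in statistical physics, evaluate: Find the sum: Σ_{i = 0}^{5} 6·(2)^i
Geometric series: S=a(1 - r^n)/(1 - r)
a=6, r=2, n=6
S=6(1 - 64)/-1=378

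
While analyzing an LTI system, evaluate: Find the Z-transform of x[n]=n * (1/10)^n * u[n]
Using the property Z{n*a^n*u[n]} = az/(z-a)^2
With a = 1/10: X(z) = (1/10)z/(z - 1/10)^2, |z| > 1/10

Answer: (1/10)z/(z - 1/10)^2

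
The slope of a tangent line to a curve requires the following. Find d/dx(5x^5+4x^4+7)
Power rule: d/dx(ax^n)=n·a·x^(n-1)
Term by term: 25·x^4 + 16·x^3

Answer: 25x^4 + 16x^3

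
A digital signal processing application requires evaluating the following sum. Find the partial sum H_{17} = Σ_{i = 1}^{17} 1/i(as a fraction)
H_17 = 1+1/2+1/3+...+1/17
= 42142223/12252240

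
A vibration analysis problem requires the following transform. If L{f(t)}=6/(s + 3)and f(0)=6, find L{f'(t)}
L{f'(t)} = s·F(s) - f(0) = 6s/(s + 3) - 6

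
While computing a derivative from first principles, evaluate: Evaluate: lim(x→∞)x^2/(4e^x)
Apply L'Hôpital 2 times (∞/∞ each time):
Eventually get 2!/(4e^x) → 0

Answer: 0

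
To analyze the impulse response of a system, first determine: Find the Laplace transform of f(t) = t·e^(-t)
L{t·e^(at)}=1/(s-a)²
L{t·e^(-t)}=1/(s+1)²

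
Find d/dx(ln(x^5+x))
Chain rule: d/dx[ln(u)]=u'/u where u=x^5 + x
u'=5x^4 + 1

Answer: (5x^4 + 1)/(x^5 + x)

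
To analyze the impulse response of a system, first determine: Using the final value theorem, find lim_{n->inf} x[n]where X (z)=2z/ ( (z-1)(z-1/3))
Final value theorem: lim x[n] = lim_{z->1} (z-1) * X(z)
(z-1) * X(z) = 2z/(z-1/3)
As z->1: 2/(1 - 1/3) = 2/(2/3) = 3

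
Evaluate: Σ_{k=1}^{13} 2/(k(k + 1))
Partial fractions: 2/(k(k + 1)) = 2/k - 2/(k + 1)
Telescoping sum: 2(1 - 1/14) = 2·13/14

Answer: 13/7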